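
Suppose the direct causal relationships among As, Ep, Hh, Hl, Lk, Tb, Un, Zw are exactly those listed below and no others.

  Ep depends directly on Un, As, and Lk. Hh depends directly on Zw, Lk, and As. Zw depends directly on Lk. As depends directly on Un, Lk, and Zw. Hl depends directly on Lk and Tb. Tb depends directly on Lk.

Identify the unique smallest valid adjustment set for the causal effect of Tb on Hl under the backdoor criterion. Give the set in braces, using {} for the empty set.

Variables eligible for adjustment (non-descendants of Tb, excluding Tb and Hl): {As, Ep, Hh, Lk, Un, Zw}.
Backdoor paths from Tb to Hl:
  P1: Tb <- Lk -> Hl
The empty set is not sufficient: P1 (Tb <- Lk -> Hl) has no collider blocking it and no conditioned non-collider, so it is open.
Try {Lk}:
  P1: blocked at fork node Lk ∈ conditioning set.
{Lk} contains no descendant of Tb and blocks every backdoor path.
No other singleton works — e.g. {Un} leaves P1 open — so {Lk} is the unique smallest valid adjustment set.

{Lk}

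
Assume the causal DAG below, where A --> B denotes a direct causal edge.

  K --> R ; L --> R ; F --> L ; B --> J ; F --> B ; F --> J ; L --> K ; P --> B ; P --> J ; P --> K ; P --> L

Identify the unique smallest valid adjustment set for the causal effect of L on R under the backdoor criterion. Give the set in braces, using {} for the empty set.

{P}

Variables eligible for adjustment (non-descendants of L, excluding L and R): {B, F, J, P}.
Backdoor paths from L to R:
  P1: L <- F -> B <- P -> K -> R
  P2: L <- F -> B -> J <- P -> K -> R
  P3: L <- F -> J <- P -> K -> R
  P4: L <- F -> J <- B <- P -> K -> R
  P5: L <- P -> K -> R
The empty set is not sufficient: P5 (L <- P -> K -> R) has no collider blocking it and no conditioned non-collider, so it is open.
Try {P}:
  P1: blocked at collider B (neither it nor any descendant is in the conditioning set).
  P2: blocked at collider J (neither it nor any descendant is in the conditioning set).
  P3: blocked at collider J (neither it nor any descendant is in the conditioning set).
  P4: blocked at collider J (neither it nor any descendant is in the conditioning set).
  P5: blocked at fork node P ∈ conditioning set.
{P} contains no descendant of L and blocks every backdoor path.
No other singleton works — e.g. {F} leaves P5 open — so {P} is the unique smallest valid adjustment set.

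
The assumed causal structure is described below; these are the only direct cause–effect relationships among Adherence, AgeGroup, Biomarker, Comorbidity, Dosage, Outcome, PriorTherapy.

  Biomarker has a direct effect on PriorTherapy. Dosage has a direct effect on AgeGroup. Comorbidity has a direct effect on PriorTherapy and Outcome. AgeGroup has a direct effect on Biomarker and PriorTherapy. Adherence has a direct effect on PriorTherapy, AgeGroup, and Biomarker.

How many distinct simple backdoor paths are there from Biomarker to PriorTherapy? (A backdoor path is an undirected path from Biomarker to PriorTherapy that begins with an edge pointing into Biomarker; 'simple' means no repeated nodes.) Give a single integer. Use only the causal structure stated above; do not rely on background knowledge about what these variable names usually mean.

4

A backdoor path from Biomarker to PriorTherapy is any simple undirected path whose first edge points into Biomarker (i.e. leaves Biomarker via a parent).
Parents of Biomarker: {Adherence, AgeGroup}.
Enumerating:
  P1: Biomarker <- Adherence -> AgeGroup -> PriorTherapy
  P2: Biomarker <- Adherence -> PriorTherapy
  P3: Biomarker <- AgeGroup <- Adherence -> PriorTherapy
  P4: Biomarker <- AgeGroup -> PriorTherapy
That exhausts the simple backdoor paths. Count: 4.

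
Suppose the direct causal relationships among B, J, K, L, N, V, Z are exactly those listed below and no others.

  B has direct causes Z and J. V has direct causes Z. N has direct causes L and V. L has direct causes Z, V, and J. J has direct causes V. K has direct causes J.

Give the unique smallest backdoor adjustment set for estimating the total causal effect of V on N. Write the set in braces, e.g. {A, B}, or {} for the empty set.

{Z}

Variables eligible for adjustment (non-descendants of V, excluding V and N): {Z}.
Backdoor paths from V to N:
  P1: V <- Z -> L -> N
  P2: V <- Z -> B <- J -> L -> N
The empty set is not sufficient: P1 (V <- Z -> L -> N) has no collider blocking it and no conditioned non-collider, so it is open.
Try {Z}:
  P1: blocked at fork node Z ∈ conditioning set.
  P2: blocked at fork node Z ∈ conditioning set.
{Z} contains no descendant of V and blocks every backdoor path.
{Z} is the unique smallest valid adjustment set.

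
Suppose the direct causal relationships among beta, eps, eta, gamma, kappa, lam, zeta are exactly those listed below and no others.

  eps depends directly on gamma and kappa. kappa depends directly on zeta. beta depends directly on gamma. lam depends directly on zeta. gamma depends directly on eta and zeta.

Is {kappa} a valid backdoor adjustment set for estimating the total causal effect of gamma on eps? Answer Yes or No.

Yes

Backdoor paths from gamma to eps (paths whose first edge points into gamma):
  P1: gamma <- zeta -> kappa -> eps
Condition 1 (no descendant of gamma in the set): holds — descendants of gamma are {beta, eps}; none are in {kappa}.
Condition 2 (every backdoor path blocked by {kappa}):
  P1: blocked at chain node kappa ∈ conditioning set.
{kappa} satisfies the backdoor criterion.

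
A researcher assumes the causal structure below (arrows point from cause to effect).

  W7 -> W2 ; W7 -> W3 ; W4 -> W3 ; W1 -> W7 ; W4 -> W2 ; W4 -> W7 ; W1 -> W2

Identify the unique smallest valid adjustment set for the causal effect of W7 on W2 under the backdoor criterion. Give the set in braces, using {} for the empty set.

Variables eligible for adjustment (non-descendants of W7, excluding W7 and W2): {W1, W4}.
Backdoor paths from W7 to W2:
  P1: W7 <- W1 -> W2
  P2: W7 <- W4 -> W2
The empty set is not sufficient: P1 (W7 <- W1 -> W2) has no collider blocking it and no conditioned non-collider, so it is open.
Try {W1, W4}:
  P1: blocked at fork node W1 ∈ conditioning set.
  P2: blocked at fork node W4 ∈ conditioning set.
{W1, W4} contains no descendant of W7 and blocks every backdoor path.
Every element of {W1, W4} is needed (dropping W1 leaves P1 open; dropping W4 leaves P2 open), so no proper subset is valid.
Among all size-2 subsets of the eligible variables, only {W1, W4} blocks every backdoor path, so it is the unique smallest valid adjustment set.

{W1, W4}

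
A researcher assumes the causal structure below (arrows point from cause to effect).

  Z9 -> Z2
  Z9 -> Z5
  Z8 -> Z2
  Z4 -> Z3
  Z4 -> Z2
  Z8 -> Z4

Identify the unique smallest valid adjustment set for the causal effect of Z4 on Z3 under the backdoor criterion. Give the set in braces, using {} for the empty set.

Variables eligible for adjustment (non-descendants of Z4, excluding Z4 and Z3): {Z5, Z8, Z9}.
Backdoor paths from Z4 to Z3:
  (none)
With no backdoor paths the empty set already satisfies the criterion, and it is trivially minimal.

{}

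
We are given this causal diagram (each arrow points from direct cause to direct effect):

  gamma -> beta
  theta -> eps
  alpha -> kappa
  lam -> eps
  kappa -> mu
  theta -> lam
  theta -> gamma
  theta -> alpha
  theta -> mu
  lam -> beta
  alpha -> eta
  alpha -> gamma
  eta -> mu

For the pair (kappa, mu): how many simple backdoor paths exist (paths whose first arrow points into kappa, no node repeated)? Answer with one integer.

5

A backdoor path from kappa to mu is any simple undirected path whose first edge points into kappa (i.e. leaves kappa via a parent).
Parents of kappa: {alpha}.
Enumerating:
  P1: kappa <- alpha <- theta -> mu
  P2: kappa <- alpha -> eta -> mu
  P3: kappa <- alpha -> gamma <- theta -> mu
  P4: kappa <- alpha -> gamma -> beta <- lam <- theta -> mu
  P5: kappa <- alpha -> gamma -> beta <- lam -> eps <- theta -> mu
That exhausts the simple backdoor paths. Count: 5.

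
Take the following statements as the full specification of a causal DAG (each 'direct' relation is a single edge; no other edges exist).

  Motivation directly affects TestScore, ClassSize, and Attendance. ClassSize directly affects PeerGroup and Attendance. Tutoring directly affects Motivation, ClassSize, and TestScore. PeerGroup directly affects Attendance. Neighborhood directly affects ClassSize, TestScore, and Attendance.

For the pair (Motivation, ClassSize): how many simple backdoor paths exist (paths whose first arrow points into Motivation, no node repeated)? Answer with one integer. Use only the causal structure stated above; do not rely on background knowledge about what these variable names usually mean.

A backdoor path from Motivation to ClassSize is any simple undirected path whose first edge points into Motivation (i.e. leaves Motivation via a parent).
Parents of Motivation: {Tutoring}.
Enumerating:
  P1: Motivation <- Tutoring -> ClassSize
  P2: Motivation <- Tutoring -> TestScore <- Neighborhood -> ClassSize
  P3: Motivation <- Tutoring -> TestScore <- Neighborhood -> Attendance <- ClassSize
  P4: Motivation <- Tutoring -> TestScore <- Neighborhood -> Attendance <- PeerGroup <- ClassSize
That exhausts the simple backdoor paths. Count: 4.

4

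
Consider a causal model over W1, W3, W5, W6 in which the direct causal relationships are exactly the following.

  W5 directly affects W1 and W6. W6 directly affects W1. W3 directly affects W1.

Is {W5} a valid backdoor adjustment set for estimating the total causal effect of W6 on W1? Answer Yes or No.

Backdoor paths from W6 to W1 (paths whose first edge points into W6):
  P1: W6 <- W5 -> W1
Condition 1 (no descendant of W6 in the set): holds — descendants of W6 are {W1}; none are in {W5}.
Condition 2 (every backdoor path blocked by {W5}):
  P1: blocked at fork node W5 ∈ conditioning set.
{W5} satisfies the backdoor criterion.

Yes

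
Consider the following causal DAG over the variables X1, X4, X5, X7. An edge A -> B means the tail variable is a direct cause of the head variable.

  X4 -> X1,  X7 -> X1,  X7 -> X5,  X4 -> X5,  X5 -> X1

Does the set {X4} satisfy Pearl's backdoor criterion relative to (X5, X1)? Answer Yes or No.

No

Backdoor paths from X5 to X1 (paths whose first edge points into X5):
  P1: X5 <- X4 -> X1
  P2: X5 <- X7 -> X1
Condition 1 (no descendant of X5 in the set): holds — descendants of X5 are {X1}; none are in {X4}.
Condition 2 (every backdoor path blocked by {X4}):
  P1: blocked at fork node X4 ∈ conditioning set.
  P2: open — no interior node is in the conditioning set.
{X4} does not satisfy the backdoor criterion.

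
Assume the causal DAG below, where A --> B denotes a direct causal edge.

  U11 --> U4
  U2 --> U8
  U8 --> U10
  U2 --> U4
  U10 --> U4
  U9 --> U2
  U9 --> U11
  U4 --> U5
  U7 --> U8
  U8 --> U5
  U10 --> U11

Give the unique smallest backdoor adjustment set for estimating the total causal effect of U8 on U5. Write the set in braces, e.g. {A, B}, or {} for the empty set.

{U2}

Variables eligible for adjustment (non-descendants of U8, excluding U8 and U5): {U2, U7, U9}.
Backdoor paths from U8 to U5:
  P1: U8 <- U2 <- U9 -> U11 <- U10 -> U4 -> U5
  P2: U8 <- U2 <- U9 -> U11 -> U4 -> U5
  P3: U8 <- U2 -> U4 -> U5
The empty set is not sufficient: P2 (U8 <- U2 <- U9 -> U11 -> U4 -> U5) has no collider blocking it and no conditioned non-collider, so it is open.
Try {U2}:
  P1: blocked at chain node U2 ∈ conditioning set.
  P2: blocked at chain node U2 ∈ conditioning set.
  P3: blocked at fork node U2 ∈ conditioning set.
{U2} contains no descendant of U8 and blocks every backdoor path.
No other singleton works — e.g. {U9} leaves P3 open — so {U2} is the unique smallest valid adjustment set.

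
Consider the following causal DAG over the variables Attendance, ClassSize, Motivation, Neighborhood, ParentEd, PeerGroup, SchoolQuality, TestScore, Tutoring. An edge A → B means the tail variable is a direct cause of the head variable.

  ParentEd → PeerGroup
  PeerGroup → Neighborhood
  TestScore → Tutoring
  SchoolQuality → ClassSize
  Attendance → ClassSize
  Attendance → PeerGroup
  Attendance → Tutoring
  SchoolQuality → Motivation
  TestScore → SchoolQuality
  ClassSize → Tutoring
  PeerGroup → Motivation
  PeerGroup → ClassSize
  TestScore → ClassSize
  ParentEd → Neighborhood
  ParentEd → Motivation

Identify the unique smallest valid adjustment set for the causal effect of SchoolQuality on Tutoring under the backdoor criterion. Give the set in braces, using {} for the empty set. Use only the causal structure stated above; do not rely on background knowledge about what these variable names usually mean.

Variables eligible for adjustment (non-descendants of SchoolQuality, excluding SchoolQuality and Tutoring): {Attendance, Neighborhood, ParentEd, PeerGroup, TestScore}.
Backdoor paths from SchoolQuality to Tutoring:
  P1: SchoolQuality <- TestScore -> ClassSize <- Attendance -> Tutoring
  P2: SchoolQuality <- TestScore -> ClassSize <- PeerGroup <- Attendance -> Tutoring
  P3: SchoolQuality <- TestScore -> ClassSize -> Tutoring
  P4: SchoolQuality <- TestScore -> Tutoring
The empty set is not sufficient: P3 (SchoolQuality <- TestScore -> ClassSize -> Tutoring) has no collider blocking it and no conditioned non-collider, so it is open.
Try {TestScore}:
  P1: blocked at fork node TestScore ∈ conditioning set.
  P2: blocked at fork node TestScore ∈ conditioning set.
  P3: blocked at fork node TestScore ∈ conditioning set.
  P4: blocked at fork node TestScore ∈ conditioning set.
{TestScore} contains no descendant of SchoolQuality and blocks every backdoor path.
No other singleton works — e.g. {ParentEd} leaves P3 open — so {TestScore} is the unique smallest valid adjustment set.

{TestScore}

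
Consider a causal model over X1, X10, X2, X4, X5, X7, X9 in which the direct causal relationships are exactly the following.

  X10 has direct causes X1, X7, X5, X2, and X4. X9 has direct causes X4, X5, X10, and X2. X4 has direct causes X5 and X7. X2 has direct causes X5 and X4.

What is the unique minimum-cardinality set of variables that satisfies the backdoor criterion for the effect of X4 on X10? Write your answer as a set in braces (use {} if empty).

Variables eligible for adjustment (non-descendants of X4, excluding X4 and X10): {X1, X5, X7}.
Backdoor paths from X4 to X10:
  P1: X4 <- X5 -> X2 -> X10
  P2: X4 <- X5 -> X2 -> X9 <- X10
  P3: X4 <- X5 -> X10
  P4: X4 <- X5 -> X9 <- X2 -> X10
  P5: X4 <- X5 -> X9 <- X10
  P6: X4 <- X7 -> X10
The empty set is not sufficient: P1 (X4 <- X5 -> X2 -> X10) has no collider blocking it and no conditioned non-collider, so it is open.
Try {X5, X7}:
  P1: blocked at fork node X5 ∈ conditioning set.
  P2: blocked at fork node X5 ∈ conditioning set.
  P3: blocked at fork node X5 ∈ conditioning set.
  P4: blocked at fork node X5 ∈ conditioning set.
  P5: blocked at fork node X5 ∈ conditioning set.
  P6: blocked at fork node X7 ∈ conditioning set.
{X5, X7} contains no descendant of X4 and blocks every backdoor path.
Every element of {X5, X7} is needed (dropping X5 leaves P1 open; dropping X7 leaves P6 open), so no proper subset is valid.
Among all size-2 subsets of the eligible variables, only {X5, X7} blocks every backdoor path, so it is the unique smallest valid adjustment set.

{X5, X7}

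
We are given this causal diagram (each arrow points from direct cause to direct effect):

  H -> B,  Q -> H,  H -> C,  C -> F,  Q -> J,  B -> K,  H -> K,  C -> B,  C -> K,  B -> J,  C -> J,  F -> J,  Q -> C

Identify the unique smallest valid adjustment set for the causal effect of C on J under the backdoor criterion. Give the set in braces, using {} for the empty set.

Variables eligible for adjustment (non-descendants of C, excluding C and J): {H, Q}.
Backdoor paths from C to J:
  P1: C <- Q -> H -> B -> J
  P2: C <- Q -> H -> K <- B -> J
  P3: C <- Q -> J
  P4: C <- H <- Q -> J
  P5: C <- H -> B -> J
  P6: C <- H -> K <- B -> J
The empty set is not sufficient: P1 (C <- Q -> H -> B -> J) has no collider blocking it and no conditioned non-collider, so it is open.
Try {H, Q}:
  P1: blocked at fork node Q ∈ conditioning set.
  P2: blocked at fork node Q ∈ conditioning set.
  P3: blocked at fork node Q ∈ conditioning set.
  P4: blocked at chain node H ∈ conditioning set.
  P5: blocked at fork node H ∈ conditioning set.
  P6: blocked at fork node H ∈ conditioning set.
{H, Q} contains no descendant of C and blocks every backdoor path.
Every element of {H, Q} is needed (dropping H leaves P5 open; dropping Q leaves P3 open), so no proper subset is valid.
Among all size-2 subsets of the eligible variables, only {H, Q} blocks every backdoor path, so it is the unique smallest valid adjustment set.

{H, Q}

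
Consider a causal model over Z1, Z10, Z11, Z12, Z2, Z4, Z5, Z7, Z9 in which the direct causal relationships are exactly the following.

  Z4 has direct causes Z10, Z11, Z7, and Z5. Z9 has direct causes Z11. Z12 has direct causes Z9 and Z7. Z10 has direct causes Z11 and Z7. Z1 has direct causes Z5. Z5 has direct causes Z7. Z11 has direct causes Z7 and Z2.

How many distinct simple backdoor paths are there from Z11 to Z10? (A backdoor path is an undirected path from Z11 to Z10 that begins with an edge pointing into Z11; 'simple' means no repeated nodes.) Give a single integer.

3

A backdoor path from Z11 to Z10 is any simple undirected path whose first edge points into Z11 (i.e. leaves Z11 via a parent).
Parents of Z11: {Z2, Z7}.
Enumerating:
  P1: Z11 <- Z7 -> Z10
  P2: Z11 <- Z7 -> Z5 -> Z4 <- Z10
  P3: Z11 <- Z7 -> Z4 <- Z10
That exhausts the simple backdoor paths. Count: 3.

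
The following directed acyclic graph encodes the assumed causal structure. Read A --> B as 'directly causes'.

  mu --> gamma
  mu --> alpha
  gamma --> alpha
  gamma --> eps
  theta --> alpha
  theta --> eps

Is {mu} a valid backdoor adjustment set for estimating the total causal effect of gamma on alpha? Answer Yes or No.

Backdoor paths from gamma to alpha (paths whose first edge points into gamma):
  P1: gamma <- mu -> alpha
Condition 1 (no descendant of gamma in the set): holds — descendants of gamma are {alpha, eps}; none are in {mu}.
Condition 2 (every backdoor path blocked by {mu}):
  P1: blocked at fork node mu ∈ conditioning set.
{mu} satisfies the backdoor criterion.

Yes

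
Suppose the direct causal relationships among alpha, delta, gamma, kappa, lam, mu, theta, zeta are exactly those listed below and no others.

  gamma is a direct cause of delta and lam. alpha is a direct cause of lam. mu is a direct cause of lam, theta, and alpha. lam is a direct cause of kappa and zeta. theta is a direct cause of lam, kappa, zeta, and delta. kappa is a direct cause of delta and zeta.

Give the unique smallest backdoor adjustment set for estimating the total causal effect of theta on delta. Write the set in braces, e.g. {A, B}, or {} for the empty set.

{mu}

Variables eligible for adjustment (non-descendants of theta, excluding theta and delta): {alpha, gamma, mu}.
Backdoor paths from theta to delta:
  P1: theta <- mu -> alpha -> lam <- gamma -> delta
  P2: theta <- mu -> alpha -> lam -> kappa -> delta
  P3: theta <- mu -> alpha -> lam -> zeta <- kappa -> delta
  P4: theta <- mu -> lam <- gamma -> delta
  P5: theta <- mu -> lam -> kappa -> delta
  P6: theta <- mu -> lam -> zeta <- kappa -> delta
The empty set is not sufficient: P2 (theta <- mu -> alpha -> lam -> kappa -> delta) has no collider blocking it and no conditioned non-collider, so it is open.
Try {mu}:
  P1: blocked at fork node mu ∈ conditioning set.
  P2: blocked at fork node mu ∈ conditioning set.
  P3: blocked at fork node mu ∈ conditioning set.
  P4: blocked at fork node mu ∈ conditioning set.
  P5: blocked at fork node mu ∈ conditioning set.
  P6: blocked at fork node mu ∈ conditioning set.
{mu} contains no descendant of theta and blocks every backdoor path.
No other singleton works — e.g. {gamma} leaves P2 open — so {mu} is the unique smallest valid adjustment set.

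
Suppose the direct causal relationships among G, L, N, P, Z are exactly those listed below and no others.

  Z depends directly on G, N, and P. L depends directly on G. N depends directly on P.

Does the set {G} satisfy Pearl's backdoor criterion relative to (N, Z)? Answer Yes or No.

No

Backdoor paths from N to Z (paths whose first edge points into N):
  P1: N <- P -> Z
Condition 1 (no descendant of N in the set): holds — descendants of N are {Z}; none are in {G}.
Condition 2 (every backdoor path blocked by {G}):
  P1: open — no interior node is in the conditioning set.
{G} does not satisfy the backdoor criterion.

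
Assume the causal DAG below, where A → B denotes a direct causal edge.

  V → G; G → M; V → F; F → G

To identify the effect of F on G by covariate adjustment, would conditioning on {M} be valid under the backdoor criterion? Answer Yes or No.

No

Backdoor paths from F to G (paths whose first edge points into F):
  P1: F <- V -> G
Condition 1 (no descendant of F in the set): FAILS — M is a descendant of F.
Condition 2 (every backdoor path blocked by {M}):
  P1: open — no interior node is in the conditioning set.
{M} does not satisfy the backdoor criterion.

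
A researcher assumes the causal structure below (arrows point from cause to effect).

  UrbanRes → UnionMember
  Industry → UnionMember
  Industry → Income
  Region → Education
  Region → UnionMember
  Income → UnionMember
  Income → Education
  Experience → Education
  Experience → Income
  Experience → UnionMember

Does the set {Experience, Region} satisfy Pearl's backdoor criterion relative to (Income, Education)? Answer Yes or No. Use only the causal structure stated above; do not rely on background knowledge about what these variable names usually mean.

Yes

Backdoor paths from Income to Education (paths whose first edge points into Income):
  P1: Income <- Experience -> UnionMember <- Region -> Education
  P2: Income <- Experience -> Education
  P3: Income <- Industry -> UnionMember <- Region -> Education
  P4: Income <- Industry -> UnionMember <- Experience -> Education
Condition 1 (no descendant of Income in the set): holds — descendants of Income are {Education, UnionMember}; none are in {Experience, Region}.
Condition 2 (every backdoor path blocked by {Experience, Region}):
  P1: blocked at fork node Experience ∈ conditioning set.
  P2: blocked at fork node Experience ∈ conditioning set.
  P3: blocked at collider UnionMember (neither it nor any descendant is in the conditioning set).
  P4: blocked at collider UnionMember (neither it nor any descendant is in the conditioning set).
{Experience, Region} satisfies the backdoor criterion.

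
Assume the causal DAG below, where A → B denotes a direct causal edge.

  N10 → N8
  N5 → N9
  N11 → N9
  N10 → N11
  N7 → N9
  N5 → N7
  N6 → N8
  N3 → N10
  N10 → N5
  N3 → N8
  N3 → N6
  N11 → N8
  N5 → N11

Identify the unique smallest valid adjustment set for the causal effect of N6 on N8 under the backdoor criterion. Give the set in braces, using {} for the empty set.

{N3}

Variables eligible for adjustment (non-descendants of N6, excluding N6 and N8): {N10, N11, N3, N5, N7, N9}.
Backdoor paths from N6 to N8:
  P1: N6 <- N3 -> N10 -> N5 -> N7 -> N9 <- N11 -> N8
  P2: N6 <- N3 -> N10 -> N5 -> N11 -> N8
  P3: N6 <- N3 -> N10 -> N5 -> N9 <- N11 -> N8
  P4: N6 <- N3 -> N10 -> N11 -> N8
  P5: N6 <- N3 -> N10 -> N8
  P6: N6 <- N3 -> N8
The empty set is not sufficient: P2 (N6 <- N3 -> N10 -> N5 -> N11 -> N8) has no collider blocking it and no conditioned non-collider, so it is open.
Try {N3}:
  P1: blocked at fork node N3 ∈ conditioning set.
  P2: blocked at fork node N3 ∈ conditioning set.
  P3: blocked at fork node N3 ∈ conditioning set.
  P4: blocked at fork node N3 ∈ conditioning set.
  P5: blocked at fork node N3 ∈ conditioning set.
  P6: blocked at fork node N3 ∈ conditioning set.
{N3} contains no descendant of N6 and blocks every backdoor path.
No other singleton works — e.g. {N10} leaves P6 open — so {N3} is the unique smallest valid adjustment set.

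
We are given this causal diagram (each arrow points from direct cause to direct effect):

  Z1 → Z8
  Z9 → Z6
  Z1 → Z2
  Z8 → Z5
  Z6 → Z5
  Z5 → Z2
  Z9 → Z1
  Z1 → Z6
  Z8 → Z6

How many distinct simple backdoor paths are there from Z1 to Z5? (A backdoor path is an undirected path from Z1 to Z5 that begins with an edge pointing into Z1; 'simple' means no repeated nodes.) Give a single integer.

A backdoor path from Z1 to Z5 is any simple undirected path whose first edge points into Z1 (i.e. leaves Z1 via a parent).
Parents of Z1: {Z9}.
Enumerating:
  P1: Z1 <- Z9 -> Z6 <- Z8 -> Z5
  P2: Z1 <- Z9 -> Z6 -> Z5
That exhausts the simple backdoor paths. Count: 2.

2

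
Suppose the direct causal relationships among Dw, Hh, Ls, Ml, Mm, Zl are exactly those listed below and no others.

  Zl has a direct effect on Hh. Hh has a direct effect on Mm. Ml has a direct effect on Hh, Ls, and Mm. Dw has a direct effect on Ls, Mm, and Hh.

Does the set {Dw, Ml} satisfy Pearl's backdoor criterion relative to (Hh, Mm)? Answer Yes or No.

Backdoor paths from Hh to Mm (paths whose first edge points into Hh):
  P1: Hh <- Dw -> Ls <- Ml -> Mm
  P2: Hh <- Dw -> Mm
  P3: Hh <- Ml -> Ls <- Dw -> Mm
  P4: Hh <- Ml -> Mm
Condition 1 (no descendant of Hh in the set): holds — descendants of Hh are {Mm}; none are in {Dw, Ml}.
Condition 2 (every backdoor path blocked by {Dw, Ml}):
  P1: blocked at fork node Dw ∈ conditioning set.
  P2: blocked at fork node Dw ∈ conditioning set.
  P3: blocked at fork node Ml ∈ conditioning set.
  P4: blocked at fork node Ml ∈ conditioning set.
{Dw, Ml} satisfies the backdoor criterion.

Yes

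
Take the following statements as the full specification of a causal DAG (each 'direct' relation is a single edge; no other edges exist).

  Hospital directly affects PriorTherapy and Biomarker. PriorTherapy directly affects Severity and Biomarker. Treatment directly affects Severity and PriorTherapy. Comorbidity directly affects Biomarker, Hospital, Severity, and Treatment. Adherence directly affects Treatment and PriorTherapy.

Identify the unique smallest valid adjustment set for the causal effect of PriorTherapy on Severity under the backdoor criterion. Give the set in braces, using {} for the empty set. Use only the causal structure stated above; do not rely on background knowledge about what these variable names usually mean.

Variables eligible for adjustment (non-descendants of PriorTherapy, excluding PriorTherapy and Severity): {Adherence, Comorbidity, Hospital, Treatment}.
Backdoor paths from PriorTherapy to Severity:
  P1: PriorTherapy <- Adherence -> Treatment <- Comorbidity -> Severity
  P2: PriorTherapy <- Adherence -> Treatment -> Severity
  P3: PriorTherapy <- Treatment <- Comorbidity -> Severity
  P4: PriorTherapy <- Treatment -> Severity
  P5: PriorTherapy <- Hospital <- Comorbidity -> Treatment -> Severity
  P6: PriorTherapy <- Hospital <- Comorbidity -> Severity
  P7: PriorTherapy <- Hospital -> Biomarker <- Comorbidity -> Treatment -> Severity
  P8: PriorTherapy <- Hospital -> Biomarker <- Comorbidity -> Severity
The empty set is not sufficient: P2 (PriorTherapy <- Adherence -> Treatment -> Severity) has no collider blocking it and no conditioned non-collider, so it is open.
Try {Comorbidity, Treatment}:
  P1: blocked at fork node Comorbidity ∈ conditioning set.
  P2: blocked at chain node Treatment ∈ conditioning set.
  P3: blocked at chain node Treatment ∈ conditioning set.
  P4: blocked at fork node Treatment ∈ conditioning set.
  P5: blocked at fork node Comorbidity ∈ conditioning set.
  P6: blocked at fork node Comorbidity ∈ conditioning set.
  P7: blocked at collider Biomarker (neither it nor any descendant is in the conditioning set).
  P8: blocked at collider Biomarker (neither it nor any descendant is in the conditioning set).
{Comorbidity, Treatment} contains no descendant of PriorTherapy and blocks every backdoor path.
Every element of {Comorbidity, Treatment} is needed (dropping Comorbidity leaves P1 open; dropping Treatment leaves P2 open), so no proper subset is valid.
Among all size-2 subsets of the eligible variables, only {Comorbidity, Treatment} blocks every backdoor path, so it is the unique smallest valid adjustment set.

{Comorbidity, Treatment}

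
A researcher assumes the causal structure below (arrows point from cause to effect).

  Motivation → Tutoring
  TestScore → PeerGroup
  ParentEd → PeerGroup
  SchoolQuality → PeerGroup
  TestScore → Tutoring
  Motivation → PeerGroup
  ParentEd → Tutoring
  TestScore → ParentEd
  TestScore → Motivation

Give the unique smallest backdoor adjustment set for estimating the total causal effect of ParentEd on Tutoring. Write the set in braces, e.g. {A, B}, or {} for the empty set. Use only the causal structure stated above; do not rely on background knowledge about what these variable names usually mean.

{TestScore}

Variables eligible for adjustment (non-descendants of ParentEd, excluding ParentEd and Tutoring): {Motivation, SchoolQuality, TestScore}.
Backdoor paths from ParentEd to Tutoring:
  P1: ParentEd <- TestScore -> Motivation -> Tutoring
  P2: ParentEd <- TestScore -> Tutoring
  P3: ParentEd <- TestScore -> PeerGroup <- Motivation -> Tutoring
The empty set is not sufficient: P1 (ParentEd <- TestScore -> Motivation -> Tutoring) has no collider blocking it and no conditioned non-collider, so it is open.
Try {TestScore}:
  P1: blocked at fork node TestScore ∈ conditioning set.
  P2: blocked at fork node TestScore ∈ conditioning set.
  P3: blocked at fork node TestScore ∈ conditioning set.
{TestScore} contains no descendant of ParentEd and blocks every backdoor path.
No other singleton works — e.g. {Motivation} leaves P2 open — so {TestScore} is the unique smallest valid adjustment set.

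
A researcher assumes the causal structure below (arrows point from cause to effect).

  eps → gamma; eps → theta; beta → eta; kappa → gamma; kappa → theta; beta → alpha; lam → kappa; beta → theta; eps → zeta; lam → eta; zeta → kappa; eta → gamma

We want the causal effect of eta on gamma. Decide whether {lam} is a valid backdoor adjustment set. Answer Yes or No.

Yes

Backdoor paths from eta to gamma (paths whose first edge points into eta):
  P1: eta <- beta -> theta <- eps -> zeta -> kappa -> gamma
  P2: eta <- beta -> theta <- eps -> gamma
  P3: eta <- beta -> theta <- kappa <- zeta <- eps -> gamma
  P4: eta <- beta -> theta <- kappa -> gamma
  P5: eta <- lam -> kappa <- zeta <- eps -> gamma
  P6: eta <- lam -> kappa -> theta <- eps -> gamma
  P7: eta <- lam -> kappa -> gamma
Condition 1 (no descendant of eta in the set): holds — descendants of eta are {gamma}; none are in {lam}.
Condition 2 (every backdoor path blocked by {lam}):
  P1: blocked at collider theta (neither it nor any descendant is in the conditioning set).
  P2: blocked at collider theta (neither it nor any descendant is in the conditioning set).
  P3: blocked at collider theta (neither it nor any descendant is in the conditioning set).
  P4: blocked at collider theta (neither it nor any descendant is in the conditioning set).
  P5: blocked at fork node lam ∈ conditioning set.
  P6: blocked at fork node lam ∈ conditioning set.
  P7: blocked at fork node lam ∈ conditioning set.
{lam} satisfies the backdoor criterion.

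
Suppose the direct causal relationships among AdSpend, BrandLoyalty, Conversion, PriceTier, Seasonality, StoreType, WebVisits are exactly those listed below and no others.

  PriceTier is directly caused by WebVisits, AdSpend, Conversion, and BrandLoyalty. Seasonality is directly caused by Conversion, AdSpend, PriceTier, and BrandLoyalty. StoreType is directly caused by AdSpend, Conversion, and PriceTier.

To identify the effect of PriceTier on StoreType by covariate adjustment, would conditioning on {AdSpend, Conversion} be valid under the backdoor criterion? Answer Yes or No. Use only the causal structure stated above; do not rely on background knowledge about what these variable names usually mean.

Backdoor paths from PriceTier to StoreType (paths whose first edge points into PriceTier):
  P1: PriceTier <- Conversion -> Seasonality <- AdSpend -> StoreType
  P2: PriceTier <- Conversion -> StoreType
  P3: PriceTier <- BrandLoyalty -> Seasonality <- Conversion -> StoreType
  P4: PriceTier <- BrandLoyalty -> Seasonality <- AdSpend -> StoreType
  P5: PriceTier <- AdSpend -> Seasonality <- Conversion -> StoreType
  P6: PriceTier <- AdSpend -> StoreType
Condition 1 (no descendant of PriceTier in the set): holds — descendants of PriceTier are {Seasonality, StoreType}; none are in {AdSpend, Conversion}.
Condition 2 (every backdoor path blocked by {AdSpend, Conversion}):
  P1: blocked at fork node Conversion ∈ conditioning set.
  P2: blocked at fork node Conversion ∈ conditioning set.
  P3: blocked at collider Seasonality (neither it nor any descendant is in the conditioning set).
  P4: blocked at collider Seasonality (neither it nor any descendant is in the conditioning set).
  P5: blocked at fork node AdSpend ∈ conditioning set.
  P6: blocked at fork node AdSpend ∈ conditioning set.
{AdSpend, Conversion} satisfies the backdoor criterion.

Yes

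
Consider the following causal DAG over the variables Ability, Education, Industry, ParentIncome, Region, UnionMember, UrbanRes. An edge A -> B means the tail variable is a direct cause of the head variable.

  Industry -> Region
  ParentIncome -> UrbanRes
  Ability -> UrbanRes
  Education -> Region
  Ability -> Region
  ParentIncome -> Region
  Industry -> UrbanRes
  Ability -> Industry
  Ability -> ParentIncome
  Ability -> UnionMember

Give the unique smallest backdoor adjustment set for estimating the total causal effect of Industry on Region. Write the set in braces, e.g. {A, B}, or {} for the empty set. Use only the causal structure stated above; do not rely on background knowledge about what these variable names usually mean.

Variables eligible for adjustment (non-descendants of Industry, excluding Industry and Region): {Ability, Education, ParentIncome, UnionMember}.
Backdoor paths from Industry to Region:
  P1: Industry <- Ability -> ParentIncome -> Region
  P2: Industry <- Ability -> Region
  P3: Industry <- Ability -> UrbanRes <- ParentIncome -> Region
The empty set is not sufficient: P1 (Industry <- Ability -> ParentIncome -> Region) has no collider blocking it and no conditioned non-collider, so it is open.
Try {Ability}:
  P1: blocked at fork node Ability ∈ conditioning set.
  P2: blocked at fork node Ability ∈ conditioning set.
  P3: blocked at fork node Ability ∈ conditioning set.
{Ability} contains no descendant of Industry and blocks every backdoor path.
No other singleton works — e.g. {ParentIncome} leaves P2 open — so {Ability} is the unique smallest valid adjustment set.

{Ability}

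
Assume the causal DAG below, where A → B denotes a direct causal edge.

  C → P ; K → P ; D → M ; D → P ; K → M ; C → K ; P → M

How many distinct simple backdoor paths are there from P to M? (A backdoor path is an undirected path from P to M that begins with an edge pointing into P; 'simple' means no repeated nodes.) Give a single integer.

A backdoor path from P to M is any simple undirected path whose first edge points into P (i.e. leaves P via a parent).
Parents of P: {C, D, K}.
Enumerating:
  P1: P <- D -> M
  P2: P <- C -> K -> M
  P3: P <- K -> M
That exhausts the simple backdoor paths. Count: 3.

3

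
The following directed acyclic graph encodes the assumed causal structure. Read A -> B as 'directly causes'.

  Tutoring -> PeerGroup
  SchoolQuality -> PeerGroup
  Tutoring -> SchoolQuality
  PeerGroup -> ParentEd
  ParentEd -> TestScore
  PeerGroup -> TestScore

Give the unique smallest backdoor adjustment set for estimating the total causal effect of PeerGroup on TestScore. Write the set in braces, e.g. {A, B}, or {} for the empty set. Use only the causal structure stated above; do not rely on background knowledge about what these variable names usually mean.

{}

Variables eligible for adjustment (non-descendants of PeerGroup, excluding PeerGroup and TestScore): {SchoolQuality, Tutoring}.
Backdoor paths from PeerGroup to TestScore:
  (none)
With no backdoor paths the empty set already satisfies the criterion, and it is trivially minimal.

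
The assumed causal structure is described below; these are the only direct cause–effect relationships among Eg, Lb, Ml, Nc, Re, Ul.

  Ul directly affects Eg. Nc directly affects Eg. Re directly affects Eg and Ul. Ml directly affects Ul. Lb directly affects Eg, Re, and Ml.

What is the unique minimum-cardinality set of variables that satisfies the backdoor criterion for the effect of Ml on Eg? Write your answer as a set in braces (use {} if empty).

Variables eligible for adjustment (non-descendants of Ml, excluding Ml and Eg): {Lb, Nc, Re}.
Backdoor paths from Ml to Eg:
  P1: Ml <- Lb -> Re -> Ul -> Eg
  P2: Ml <- Lb -> Re -> Eg
  P3: Ml <- Lb -> Eg
The empty set is not sufficient: P1 (Ml <- Lb -> Re -> Ul -> Eg) has no collider blocking it and no conditioned non-collider, so it is open.
Try {Lb}:
  P1: blocked at fork node Lb ∈ conditioning set.
  P2: blocked at fork node Lb ∈ conditioning set.
  P3: blocked at fork node Lb ∈ conditioning set.
{Lb} contains no descendant of Ml and blocks every backdoor path.
No other singleton works — e.g. {Nc} leaves P1 open — so {Lb} is the unique smallest valid adjustment set.

{Lb}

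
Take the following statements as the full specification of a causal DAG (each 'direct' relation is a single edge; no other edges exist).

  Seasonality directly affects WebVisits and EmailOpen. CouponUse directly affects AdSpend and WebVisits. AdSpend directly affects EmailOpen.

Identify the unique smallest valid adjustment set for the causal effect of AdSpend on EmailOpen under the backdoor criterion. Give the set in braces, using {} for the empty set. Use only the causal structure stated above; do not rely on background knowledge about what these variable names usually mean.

{}

Variables eligible for adjustment (non-descendants of AdSpend, excluding AdSpend and EmailOpen): {CouponUse, Seasonality, WebVisits}.
Backdoor paths from AdSpend to EmailOpen:
  P1: AdSpend <- CouponUse -> WebVisits <- Seasonality -> EmailOpen
Each backdoor path contains an unconditioned collider, so every path is already blocked with the empty conditioning set:
  P1: blocked at collider WebVisits (neither it nor any descendant is in the conditioning set).
The empty set is therefore the unique smallest valid set.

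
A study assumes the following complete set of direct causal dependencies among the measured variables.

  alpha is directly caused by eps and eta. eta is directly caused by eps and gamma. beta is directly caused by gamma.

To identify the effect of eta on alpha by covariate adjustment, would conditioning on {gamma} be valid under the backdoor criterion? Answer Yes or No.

Backdoor paths from eta to alpha (paths whose first edge points into eta):
  P1: eta <- eps -> alpha
Condition 1 (no descendant of eta in the set): holds — descendants of eta are {alpha}; none are in {gamma}.
Condition 2 (every backdoor path blocked by {gamma}):
  P1: open — no interior node is in the conditioning set.
{gamma} does not satisfy the backdoor criterion.

No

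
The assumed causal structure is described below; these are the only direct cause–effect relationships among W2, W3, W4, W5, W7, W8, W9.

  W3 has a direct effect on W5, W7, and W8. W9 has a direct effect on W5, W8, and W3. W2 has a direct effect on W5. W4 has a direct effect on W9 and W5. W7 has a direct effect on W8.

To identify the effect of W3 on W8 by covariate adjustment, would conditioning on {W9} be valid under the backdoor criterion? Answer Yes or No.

Yes

Backdoor paths from W3 to W8 (paths whose first edge points into W3):
  P1: W3 <- W9 -> W8
Condition 1 (no descendant of W3 in the set): holds — descendants of W3 are {W5, W7, W8}; none are in {W9}.
Condition 2 (every backdoor path blocked by {W9}):
  P1: blocked at fork node W9 ∈ conditioning set.
{W9} satisfies the backdoor criterion.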